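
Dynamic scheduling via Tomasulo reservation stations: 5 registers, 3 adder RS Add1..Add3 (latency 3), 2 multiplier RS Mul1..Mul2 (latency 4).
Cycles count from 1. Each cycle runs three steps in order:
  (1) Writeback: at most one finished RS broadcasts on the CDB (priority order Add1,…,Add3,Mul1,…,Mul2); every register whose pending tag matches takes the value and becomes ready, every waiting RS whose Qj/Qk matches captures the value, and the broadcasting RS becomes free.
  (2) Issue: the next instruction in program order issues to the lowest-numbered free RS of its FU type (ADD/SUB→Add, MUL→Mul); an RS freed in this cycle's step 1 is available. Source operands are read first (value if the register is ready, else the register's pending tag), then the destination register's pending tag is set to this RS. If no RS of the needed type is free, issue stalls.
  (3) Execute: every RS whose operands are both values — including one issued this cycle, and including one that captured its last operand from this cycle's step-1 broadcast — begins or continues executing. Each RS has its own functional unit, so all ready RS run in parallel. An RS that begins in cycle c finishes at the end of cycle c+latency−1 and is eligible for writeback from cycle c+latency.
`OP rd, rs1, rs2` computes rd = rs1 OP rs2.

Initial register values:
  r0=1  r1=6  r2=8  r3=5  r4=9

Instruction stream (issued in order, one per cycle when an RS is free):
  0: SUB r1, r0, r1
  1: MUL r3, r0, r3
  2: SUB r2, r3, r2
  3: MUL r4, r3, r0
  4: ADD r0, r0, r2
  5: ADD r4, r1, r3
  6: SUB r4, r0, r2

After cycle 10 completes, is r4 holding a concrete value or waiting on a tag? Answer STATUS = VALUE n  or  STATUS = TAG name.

STATUS = TAG Add2

c1: issue SUB r1<-Add1 | r0:1,r1:Add1,r2:8,r3:5,r4:9
c2: issue MUL r3<-Mul1 | r0:1,r1:Add1,r2:8,r3:Mul1,r4:9
c3: issue SUB r2<-Add2 | r0:1,r1:Add1,r2:Add2,r3:Mul1,r4:9
c4: CDB Add1=-5; issue MUL r4<-Mul2 | r0:1,r1:-5,r2:Add2,r3:Mul1,r4:Mul2
c5: issue ADD r0<-Add1 | r0:Add1,r1:-5,r2:Add2,r3:Mul1,r4:Mul2
c6: CDB Mul1=5; issue ADD r4<-Add3 | r0:Add1,r1:-5,r2:Add2,r3:5,r4:Add3
c7: stall | r0:Add1,r1:-5,r2:Add2,r3:5,r4:Add3
c8: stall | r0:Add1,r1:-5,r2:Add2,r3:5,r4:Add3
c9: CDB Add2=-3; issue SUB r4<-Add2 | r0:Add1,r1:-5,r2:-3,r3:5,r4:Add2
c10: CDB Add3=0 | r0:Add1,r1:-5,r2:-3,r3:5,r4:Add2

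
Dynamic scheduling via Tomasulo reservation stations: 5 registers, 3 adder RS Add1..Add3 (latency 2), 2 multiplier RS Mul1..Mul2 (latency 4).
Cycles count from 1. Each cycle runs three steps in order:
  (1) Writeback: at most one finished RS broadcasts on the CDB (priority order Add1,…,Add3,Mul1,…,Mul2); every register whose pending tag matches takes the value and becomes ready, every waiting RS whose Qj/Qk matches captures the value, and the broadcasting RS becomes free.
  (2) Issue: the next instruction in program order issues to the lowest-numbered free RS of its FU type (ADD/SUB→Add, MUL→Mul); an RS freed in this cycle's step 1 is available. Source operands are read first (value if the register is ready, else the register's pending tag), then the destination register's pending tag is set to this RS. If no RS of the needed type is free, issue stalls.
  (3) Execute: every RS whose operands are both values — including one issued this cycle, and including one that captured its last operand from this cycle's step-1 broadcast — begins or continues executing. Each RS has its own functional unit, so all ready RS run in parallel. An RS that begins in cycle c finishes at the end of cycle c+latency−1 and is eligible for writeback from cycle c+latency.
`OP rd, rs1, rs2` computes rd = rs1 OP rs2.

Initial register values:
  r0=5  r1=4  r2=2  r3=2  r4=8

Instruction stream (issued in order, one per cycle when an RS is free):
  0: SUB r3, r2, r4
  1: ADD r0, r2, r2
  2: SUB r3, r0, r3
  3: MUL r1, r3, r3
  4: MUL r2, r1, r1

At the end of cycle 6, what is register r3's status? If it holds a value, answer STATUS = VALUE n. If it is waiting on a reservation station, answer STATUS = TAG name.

cycle 1: issue SUB r3<-Add1 // r0:5,r1:4,r2:2,r3:Add1,r4:8
cycle 2: issue ADD r0<-Add2 // r0:Add2,r1:4,r2:2,r3:Add1,r4:8
cycle 3: CDB Add1=-6; issue SUB r3<-Add1 // r0:Add2,r1:4,r2:2,r3:Add1,r4:8
cycle 4: CDB Add2=4; issue MUL r1<-Mul1 // r0:4,r1:Mul1,r2:2,r3:Add1,r4:8
cycle 5: issue MUL r2<-Mul2 // r0:4,r1:Mul1,r2:Mul2,r3:Add1,r4:8
cycle 6: CDB Add1=10 // r0:4,r1:Mul1,r2:Mul2,r3:10,r4:8

STATUS = VALUE 10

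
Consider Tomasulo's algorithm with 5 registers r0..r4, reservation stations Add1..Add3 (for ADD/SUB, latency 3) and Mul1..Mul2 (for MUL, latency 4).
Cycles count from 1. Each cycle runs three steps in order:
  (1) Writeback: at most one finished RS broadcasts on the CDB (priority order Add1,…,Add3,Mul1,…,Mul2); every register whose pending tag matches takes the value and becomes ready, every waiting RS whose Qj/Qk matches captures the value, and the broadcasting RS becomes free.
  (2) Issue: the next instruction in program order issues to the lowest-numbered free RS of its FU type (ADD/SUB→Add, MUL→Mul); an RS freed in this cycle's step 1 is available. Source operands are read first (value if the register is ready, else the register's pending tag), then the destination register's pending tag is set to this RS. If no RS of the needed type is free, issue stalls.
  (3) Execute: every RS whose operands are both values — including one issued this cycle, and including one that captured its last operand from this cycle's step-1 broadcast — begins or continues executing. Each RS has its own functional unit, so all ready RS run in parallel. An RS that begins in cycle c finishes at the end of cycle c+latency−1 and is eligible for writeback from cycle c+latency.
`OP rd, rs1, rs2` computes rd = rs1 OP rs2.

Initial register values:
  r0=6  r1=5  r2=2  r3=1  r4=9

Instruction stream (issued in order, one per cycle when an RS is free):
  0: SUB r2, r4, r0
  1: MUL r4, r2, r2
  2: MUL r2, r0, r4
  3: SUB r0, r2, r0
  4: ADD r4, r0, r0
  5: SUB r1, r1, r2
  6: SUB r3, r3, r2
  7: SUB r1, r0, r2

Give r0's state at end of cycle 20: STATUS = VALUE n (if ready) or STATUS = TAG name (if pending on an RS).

c1: issue SUB r2<-Add1 | r0:6,r1:5,r2:Add1,r3:1,r4:9
c2: issue MUL r4<-Mul1 | r0:6,r1:5,r2:Add1,r3:1,r4:Mul1
c3: issue MUL r2<-Mul2 | r0:6,r1:5,r2:Mul2,r3:1,r4:Mul1
c4: CDB Add1=3; issue SUB r0<-Add1 | r0:Add1,r1:5,r2:Mul2,r3:1,r4:Mul1
c5: issue ADD r4<-Add2 | r0:Add1,r1:5,r2:Mul2,r3:1,r4:Add2
c6: issue SUB r1<-Add3 | r0:Add1,r1:Add3,r2:Mul2,r3:1,r4:Add2
c7: stall | r0:Add1,r1:Add3,r2:Mul2,r3:1,r4:Add2
c8: CDB Mul1=9; stall | r0:Add1,r1:Add3,r2:Mul2,r3:1,r4:Add2
c9: stall | r0:Add1,r1:Add3,r2:Mul2,r3:1,r4:Add2
c10: stall | r0:Add1,r1:Add3,r2:Mul2,r3:1,r4:Add2
c11: stall | r0:Add1,r1:Add3,r2:Mul2,r3:1,r4:Add2
c12: CDB Mul2=54; stall | r0:Add1,r1:Add3,r2:54,r3:1,r4:Add2
c13: stall | r0:Add1,r1:Add3,r2:54,r3:1,r4:Add2
c14: stall | r0:Add1,r1:Add3,r2:54,r3:1,r4:Add2
c15: CDB Add1=48; issue SUB r3<-Add1 | r0:48,r1:Add3,r2:54,r3:Add1,r4:Add2
c16: CDB Add3=-49; issue SUB r1<-Add3 | r0:48,r1:Add3,r2:54,r3:Add1,r4:Add2
c17: - | r0:48,r1:Add3,r2:54,r3:Add1,r4:Add2
c18: CDB Add1=-53 | r0:48,r1:Add3,r2:54,r3:-53,r4:Add2
c19: CDB Add2=96 | r0:48,r1:Add3,r2:54,r3:-53,r4:96
c20: CDB Add3=-6 | r0:48,r1:-6,r2:54,r3:-53,r4:96

STATUS = VALUE 48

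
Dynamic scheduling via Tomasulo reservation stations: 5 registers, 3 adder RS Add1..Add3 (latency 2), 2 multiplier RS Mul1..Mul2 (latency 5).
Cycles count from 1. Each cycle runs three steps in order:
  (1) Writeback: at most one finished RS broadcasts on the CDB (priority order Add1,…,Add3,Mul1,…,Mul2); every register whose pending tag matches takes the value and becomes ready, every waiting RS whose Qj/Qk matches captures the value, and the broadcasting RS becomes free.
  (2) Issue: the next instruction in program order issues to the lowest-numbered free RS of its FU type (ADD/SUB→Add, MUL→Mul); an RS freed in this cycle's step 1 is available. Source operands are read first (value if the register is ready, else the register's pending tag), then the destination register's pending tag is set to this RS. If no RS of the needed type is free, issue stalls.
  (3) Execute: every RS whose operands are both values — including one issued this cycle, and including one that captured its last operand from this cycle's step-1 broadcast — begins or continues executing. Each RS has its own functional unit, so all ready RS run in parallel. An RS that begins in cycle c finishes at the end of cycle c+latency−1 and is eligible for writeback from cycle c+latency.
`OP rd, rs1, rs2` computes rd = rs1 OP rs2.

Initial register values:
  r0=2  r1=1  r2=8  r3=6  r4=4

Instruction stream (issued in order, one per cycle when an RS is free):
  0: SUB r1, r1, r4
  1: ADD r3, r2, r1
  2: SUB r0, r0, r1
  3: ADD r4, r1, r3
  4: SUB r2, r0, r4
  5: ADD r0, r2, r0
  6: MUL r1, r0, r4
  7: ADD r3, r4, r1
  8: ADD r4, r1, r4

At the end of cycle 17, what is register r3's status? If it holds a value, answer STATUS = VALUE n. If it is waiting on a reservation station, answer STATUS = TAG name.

cycle 1: issue SUB r1<-Add1 // r0:2,r1:Add1,r2:8,r3:6,r4:4
cycle 2: issue ADD r3<-Add2 // r0:2,r1:Add1,r2:8,r3:Add2,r4:4
cycle 3: CDB Add1=-3; issue SUB r0<-Add1 // r0:Add1,r1:-3,r2:8,r3:Add2,r4:4
cycle 4: issue ADD r4<-Add3 // r0:Add1,r1:-3,r2:8,r3:Add2,r4:Add3
cycle 5: CDB Add1=5; issue SUB r2<-Add1 // r0:5,r1:-3,r2:Add1,r3:Add2,r4:Add3
cycle 6: CDB Add2=5; issue ADD r0<-Add2 // r0:Add2,r1:-3,r2:Add1,r3:5,r4:Add3
cycle 7: issue MUL r1<-Mul1 // r0:Add2,r1:Mul1,r2:Add1,r3:5,r4:Add3
cycle 8: CDB Add3=2; issue ADD r3<-Add3 // r0:Add2,r1:Mul1,r2:Add1,r3:Add3,r4:2
cycle 9: stall // r0:Add2,r1:Mul1,r2:Add1,r3:Add3,r4:2
cycle 10: CDB Add1=3; issue ADD r4<-Add1 // r0:Add2,r1:Mul1,r2:3,r3:Add3,r4:Add1
cycle 11: - // r0:Add2,r1:Mul1,r2:3,r3:Add3,r4:Add1
cycle 12: CDB Add2=8 // r0:8,r1:Mul1,r2:3,r3:Add3,r4:Add1
cycle 13: - // r0:8,r1:Mul1,r2:3,r3:Add3,r4:Add1
cycle 14: - // r0:8,r1:Mul1,r2:3,r3:Add3,r4:Add1
cycle 15: - // r0:8,r1:Mul1,r2:3,r3:Add3,r4:Add1
cycle 16: - // r0:8,r1:Mul1,r2:3,r3:Add3,r4:Add1
cycle 17: CDB Mul1=16 // r0:8,r1:16,r2:3,r3:Add3,r4:Add1

STATUS = TAG Add3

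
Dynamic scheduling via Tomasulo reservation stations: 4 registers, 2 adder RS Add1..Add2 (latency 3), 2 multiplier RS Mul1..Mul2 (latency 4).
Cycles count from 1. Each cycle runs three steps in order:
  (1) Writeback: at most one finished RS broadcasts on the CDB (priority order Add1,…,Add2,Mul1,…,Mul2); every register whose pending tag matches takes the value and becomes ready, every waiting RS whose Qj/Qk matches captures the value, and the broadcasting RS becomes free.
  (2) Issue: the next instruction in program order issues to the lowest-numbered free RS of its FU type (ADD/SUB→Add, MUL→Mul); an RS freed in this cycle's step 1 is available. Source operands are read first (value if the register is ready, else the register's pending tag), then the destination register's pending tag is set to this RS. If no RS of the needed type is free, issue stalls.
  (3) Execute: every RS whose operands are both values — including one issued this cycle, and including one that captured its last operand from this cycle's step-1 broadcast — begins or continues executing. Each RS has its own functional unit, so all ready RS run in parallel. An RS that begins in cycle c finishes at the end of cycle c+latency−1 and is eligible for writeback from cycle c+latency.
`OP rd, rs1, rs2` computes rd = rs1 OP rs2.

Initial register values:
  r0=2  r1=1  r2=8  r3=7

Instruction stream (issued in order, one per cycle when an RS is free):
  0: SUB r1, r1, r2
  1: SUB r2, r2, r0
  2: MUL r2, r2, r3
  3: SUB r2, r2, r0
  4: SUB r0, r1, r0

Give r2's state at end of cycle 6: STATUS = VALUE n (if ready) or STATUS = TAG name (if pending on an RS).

c1: issue SUB r1<-Add1 | r0:2,r1:Add1,r2:8,r3:7
c2: issue SUB r2<-Add2 | r0:2,r1:Add1,r2:Add2,r3:7
c3: issue MUL r2<-Mul1 | r0:2,r1:Add1,r2:Mul1,r3:7
c4: CDB Add1=-7; issue SUB r2<-Add1 | r0:2,r1:-7,r2:Add1,r3:7
c5: CDB Add2=6; issue SUB r0<-Add2 | r0:Add2,r1:-7,r2:Add1,r3:7
c6: - | r0:Add2,r1:-7,r2:Add1,r3:7

STATUS = TAG Add1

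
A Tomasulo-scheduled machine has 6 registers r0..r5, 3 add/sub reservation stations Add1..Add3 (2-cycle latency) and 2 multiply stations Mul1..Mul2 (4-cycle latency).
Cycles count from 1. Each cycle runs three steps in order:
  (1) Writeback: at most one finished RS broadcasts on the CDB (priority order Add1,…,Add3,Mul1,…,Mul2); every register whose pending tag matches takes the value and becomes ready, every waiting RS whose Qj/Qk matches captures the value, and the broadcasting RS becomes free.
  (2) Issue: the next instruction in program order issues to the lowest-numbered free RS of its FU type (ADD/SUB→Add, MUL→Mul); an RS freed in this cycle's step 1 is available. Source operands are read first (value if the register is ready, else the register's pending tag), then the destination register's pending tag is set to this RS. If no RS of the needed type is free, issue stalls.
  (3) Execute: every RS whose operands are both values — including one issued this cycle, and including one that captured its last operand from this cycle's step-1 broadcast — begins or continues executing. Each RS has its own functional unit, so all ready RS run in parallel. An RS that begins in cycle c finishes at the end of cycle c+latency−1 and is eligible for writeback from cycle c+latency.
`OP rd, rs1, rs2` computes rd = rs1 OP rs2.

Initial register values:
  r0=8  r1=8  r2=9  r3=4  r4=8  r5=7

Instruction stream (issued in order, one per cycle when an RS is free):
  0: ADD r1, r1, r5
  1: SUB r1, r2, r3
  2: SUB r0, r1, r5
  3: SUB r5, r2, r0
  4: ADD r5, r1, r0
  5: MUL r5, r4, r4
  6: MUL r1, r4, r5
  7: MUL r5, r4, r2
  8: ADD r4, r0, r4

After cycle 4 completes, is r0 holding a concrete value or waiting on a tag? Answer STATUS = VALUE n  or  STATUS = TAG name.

STATUS = TAG Add1

  c1: issue ADD r1<-Add1  regs: r0:8,r1:Add1,r2:9,r3:4,r4:8,r5:7
  c2: issue SUB r1<-Add2  regs: r0:8,r1:Add2,r2:9,r3:4,r4:8,r5:7
  c3: CDB Add1=15; issue SUB r0<-Add1  regs: r0:Add1,r1:Add2,r2:9,r3:4,r4:8,r5:7
  c4: CDB Add2=5; issue SUB r5<-Add2  regs: r0:Add1,r1:5,r2:9,r3:4,r4:8,r5:Add2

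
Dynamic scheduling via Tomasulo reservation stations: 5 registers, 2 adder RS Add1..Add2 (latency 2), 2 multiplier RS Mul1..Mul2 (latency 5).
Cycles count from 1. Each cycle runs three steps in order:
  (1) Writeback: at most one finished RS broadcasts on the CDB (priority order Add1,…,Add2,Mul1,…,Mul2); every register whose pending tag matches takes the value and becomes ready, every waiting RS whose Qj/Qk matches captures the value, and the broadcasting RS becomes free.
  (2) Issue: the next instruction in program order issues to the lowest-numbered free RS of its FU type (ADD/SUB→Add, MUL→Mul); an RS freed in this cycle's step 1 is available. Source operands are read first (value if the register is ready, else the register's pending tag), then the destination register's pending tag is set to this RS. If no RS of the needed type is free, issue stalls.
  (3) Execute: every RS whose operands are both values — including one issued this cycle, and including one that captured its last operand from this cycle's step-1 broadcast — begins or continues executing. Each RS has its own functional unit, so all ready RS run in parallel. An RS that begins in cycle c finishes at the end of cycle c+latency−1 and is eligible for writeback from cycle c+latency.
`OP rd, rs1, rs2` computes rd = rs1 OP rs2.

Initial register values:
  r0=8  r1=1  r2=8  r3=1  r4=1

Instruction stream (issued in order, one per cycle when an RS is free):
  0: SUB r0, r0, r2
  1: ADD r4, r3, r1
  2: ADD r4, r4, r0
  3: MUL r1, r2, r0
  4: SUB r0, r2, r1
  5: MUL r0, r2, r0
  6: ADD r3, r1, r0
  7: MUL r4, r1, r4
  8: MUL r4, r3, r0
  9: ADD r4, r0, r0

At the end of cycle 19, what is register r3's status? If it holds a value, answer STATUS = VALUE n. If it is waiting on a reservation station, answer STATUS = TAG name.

c1: issue SUB r0<-Add1 | r0:Add1,r1:1,r2:8,r3:1,r4:1
c2: issue ADD r4<-Add2 | r0:Add1,r1:1,r2:8,r3:1,r4:Add2
c3: CDB Add1=0; issue ADD r4<-Add1 | r0:0,r1:1,r2:8,r3:1,r4:Add1
c4: CDB Add2=2; issue MUL r1<-Mul1 | r0:0,r1:Mul1,r2:8,r3:1,r4:Add1
c5: issue SUB r0<-Add2 | r0:Add2,r1:Mul1,r2:8,r3:1,r4:Add1
c6: CDB Add1=2; issue MUL r0<-Mul2 | r0:Mul2,r1:Mul1,r2:8,r3:1,r4:2
c7: issue ADD r3<-Add1 | r0:Mul2,r1:Mul1,r2:8,r3:Add1,r4:2
c8: stall | r0:Mul2,r1:Mul1,r2:8,r3:Add1,r4:2
c9: CDB Mul1=0; issue MUL r4<-Mul1 | r0:Mul2,r1:0,r2:8,r3:Add1,r4:Mul1
c10: stall | r0:Mul2,r1:0,r2:8,r3:Add1,r4:Mul1
c11: CDB Add2=8; stall | r0:Mul2,r1:0,r2:8,r3:Add1,r4:Mul1
c12: stall | r0:Mul2,r1:0,r2:8,r3:Add1,r4:Mul1
c13: stall | r0:Mul2,r1:0,r2:8,r3:Add1,r4:Mul1
c14: CDB Mul1=0; issue MUL r4<-Mul1 | r0:Mul2,r1:0,r2:8,r3:Add1,r4:Mul1
c15: issue ADD r4<-Add2 | r0:Mul2,r1:0,r2:8,r3:Add1,r4:Add2
c16: CDB Mul2=64 | r0:64,r1:0,r2:8,r3:Add1,r4:Add2
c17: - | r0:64,r1:0,r2:8,r3:Add1,r4:Add2
c18: CDB Add1=64 | r0:64,r1:0,r2:8,r3:64,r4:Add2
c19: CDB Add2=128 | r0:64,r1:0,r2:8,r3:64,r4:128

STATUS = VALUE 64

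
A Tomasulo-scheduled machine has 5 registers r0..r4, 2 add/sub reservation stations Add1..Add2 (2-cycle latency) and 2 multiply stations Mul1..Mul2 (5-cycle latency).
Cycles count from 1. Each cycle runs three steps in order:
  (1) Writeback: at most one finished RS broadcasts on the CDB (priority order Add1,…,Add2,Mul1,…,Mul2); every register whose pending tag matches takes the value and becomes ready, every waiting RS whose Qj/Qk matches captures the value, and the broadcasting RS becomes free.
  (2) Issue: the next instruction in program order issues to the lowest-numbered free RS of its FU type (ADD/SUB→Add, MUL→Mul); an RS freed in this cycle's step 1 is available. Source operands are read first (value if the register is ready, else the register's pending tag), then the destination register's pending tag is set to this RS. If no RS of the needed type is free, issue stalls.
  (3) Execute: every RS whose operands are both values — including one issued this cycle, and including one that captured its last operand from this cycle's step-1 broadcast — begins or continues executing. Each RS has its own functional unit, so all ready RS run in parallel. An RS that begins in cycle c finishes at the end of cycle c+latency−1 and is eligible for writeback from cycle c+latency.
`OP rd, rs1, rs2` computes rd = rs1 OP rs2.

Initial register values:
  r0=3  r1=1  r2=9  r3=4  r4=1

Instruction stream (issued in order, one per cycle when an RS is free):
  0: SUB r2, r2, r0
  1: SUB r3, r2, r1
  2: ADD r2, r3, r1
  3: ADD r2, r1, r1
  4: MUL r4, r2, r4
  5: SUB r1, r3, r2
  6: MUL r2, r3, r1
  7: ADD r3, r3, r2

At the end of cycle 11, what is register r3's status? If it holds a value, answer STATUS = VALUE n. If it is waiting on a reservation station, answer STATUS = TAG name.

c1: issue SUB r2<-Add1 | r0:3,r1:1,r2:Add1,r3:4,r4:1
c2: issue SUB r3<-Add2 | r0:3,r1:1,r2:Add1,r3:Add2,r4:1
c3: CDB Add1=6; issue ADD r2<-Add1 | r0:3,r1:1,r2:Add1,r3:Add2,r4:1
c4: stall | r0:3,r1:1,r2:Add1,r3:Add2,r4:1
c5: CDB Add2=5; issue ADD r2<-Add2 | r0:3,r1:1,r2:Add2,r3:5,r4:1
c6: issue MUL r4<-Mul1 | r0:3,r1:1,r2:Add2,r3:5,r4:Mul1
c7: CDB Add1=6; issue SUB r1<-Add1 | r0:3,r1:Add1,r2:Add2,r3:5,r4:Mul1
c8: CDB Add2=2; issue MUL r2<-Mul2 | r0:3,r1:Add1,r2:Mul2,r3:5,r4:Mul1
c9: issue ADD r3<-Add2 | r0:3,r1:Add1,r2:Mul2,r3:Add2,r4:Mul1
c10: CDB Add1=3 | r0:3,r1:3,r2:Mul2,r3:Add2,r4:Mul1
c11: - | r0:3,r1:3,r2:Mul2,r3:Add2,r4:Mul1

STATUS = TAG Add2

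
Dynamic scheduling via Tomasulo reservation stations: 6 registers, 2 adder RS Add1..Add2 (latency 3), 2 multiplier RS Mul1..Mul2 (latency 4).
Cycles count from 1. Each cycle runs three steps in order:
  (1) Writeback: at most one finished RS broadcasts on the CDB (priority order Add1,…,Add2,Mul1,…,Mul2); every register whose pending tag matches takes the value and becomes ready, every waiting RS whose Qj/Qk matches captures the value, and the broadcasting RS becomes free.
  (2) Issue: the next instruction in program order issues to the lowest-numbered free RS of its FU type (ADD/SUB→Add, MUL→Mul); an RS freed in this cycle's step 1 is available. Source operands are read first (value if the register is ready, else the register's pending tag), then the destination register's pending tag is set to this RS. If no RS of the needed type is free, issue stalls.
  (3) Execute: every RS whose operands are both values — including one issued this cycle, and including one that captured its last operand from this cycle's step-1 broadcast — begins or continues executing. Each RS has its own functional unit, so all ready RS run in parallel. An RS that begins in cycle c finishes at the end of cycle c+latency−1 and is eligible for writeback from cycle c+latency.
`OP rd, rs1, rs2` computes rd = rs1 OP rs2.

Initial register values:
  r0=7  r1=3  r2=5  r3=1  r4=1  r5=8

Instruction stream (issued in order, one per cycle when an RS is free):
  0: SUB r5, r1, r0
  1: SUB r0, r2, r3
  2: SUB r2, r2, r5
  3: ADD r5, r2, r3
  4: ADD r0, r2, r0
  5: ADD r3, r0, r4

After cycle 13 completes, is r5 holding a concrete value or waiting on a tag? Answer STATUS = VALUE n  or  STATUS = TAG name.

STATUS = VALUE 10

cycle 1: issue SUB r5<-Add1 // r0:7,r1:3,r2:5,r3:1,r4:1,r5:Add1
cycle 2: issue SUB r0<-Add2 // r0:Add2,r1:3,r2:5,r3:1,r4:1,r5:Add1
cycle 3: stall // r0:Add2,r1:3,r2:5,r3:1,r4:1,r5:Add1
cycle 4: CDB Add1=-4; issue SUB r2<-Add1 // r0:Add2,r1:3,r2:Add1,r3:1,r4:1,r5:-4
cycle 5: CDB Add2=4; issue ADD r5<-Add2 // r0:4,r1:3,r2:Add1,r3:1,r4:1,r5:Add2
cycle 6: stall // r0:4,r1:3,r2:Add1,r3:1,r4:1,r5:Add2
cycle 7: CDB Add1=9; issue ADD r0<-Add1 // r0:Add1,r1:3,r2:9,r3:1,r4:1,r5:Add2
cycle 8: stall // r0:Add1,r1:3,r2:9,r3:1,r4:1,r5:Add2
cycle 9: stall // r0:Add1,r1:3,r2:9,r3:1,r4:1,r5:Add2
cycle 10: CDB Add1=13; issue ADD r3<-Add1 // r0:13,r1:3,r2:9,r3:Add1,r4:1,r5:Add2
cycle 11: CDB Add2=10 // r0:13,r1:3,r2:9,r3:Add1,r4:1,r5:10
cycle 12: - // r0:13,r1:3,r2:9,r3:Add1,r4:1,r5:10
cycle 13: CDB Add1=14 // r0:13,r1:3,r2:9,r3:14,r4:1,r5:10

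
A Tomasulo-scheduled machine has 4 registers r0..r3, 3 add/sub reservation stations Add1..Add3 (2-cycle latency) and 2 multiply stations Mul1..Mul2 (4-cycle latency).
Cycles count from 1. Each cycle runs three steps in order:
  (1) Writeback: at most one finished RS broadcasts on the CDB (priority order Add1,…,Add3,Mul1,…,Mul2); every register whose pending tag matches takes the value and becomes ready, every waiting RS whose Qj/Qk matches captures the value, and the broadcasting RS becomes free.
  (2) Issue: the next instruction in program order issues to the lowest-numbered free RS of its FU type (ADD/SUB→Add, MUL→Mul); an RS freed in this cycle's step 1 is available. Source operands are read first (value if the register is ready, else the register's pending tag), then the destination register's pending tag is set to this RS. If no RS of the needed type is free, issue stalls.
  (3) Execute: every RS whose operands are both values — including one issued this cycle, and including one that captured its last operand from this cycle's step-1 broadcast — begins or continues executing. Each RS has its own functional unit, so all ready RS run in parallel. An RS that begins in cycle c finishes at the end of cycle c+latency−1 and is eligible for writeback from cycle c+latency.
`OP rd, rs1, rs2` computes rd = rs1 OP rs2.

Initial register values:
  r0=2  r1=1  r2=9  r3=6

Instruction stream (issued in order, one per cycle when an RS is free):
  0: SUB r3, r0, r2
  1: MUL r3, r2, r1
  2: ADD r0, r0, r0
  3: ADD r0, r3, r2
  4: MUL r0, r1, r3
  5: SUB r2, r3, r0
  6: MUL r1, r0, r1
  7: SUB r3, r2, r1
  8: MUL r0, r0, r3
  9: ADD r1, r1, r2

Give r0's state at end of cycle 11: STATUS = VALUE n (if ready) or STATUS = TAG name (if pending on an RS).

STATUS = TAG Mul2

cycle 1: issue SUB r3<-Add1 // r0:2,r1:1,r2:9,r3:Add1
cycle 2: issue MUL r3<-Mul1 // r0:2,r1:1,r2:9,r3:Mul1
cycle 3: CDB Add1=-7; issue ADD r0<-Add1 // r0:Add1,r1:1,r2:9,r3:Mul1
cycle 4: issue ADD r0<-Add2 // r0:Add2,r1:1,r2:9,r3:Mul1
cycle 5: CDB Add1=4; issue MUL r0<-Mul2 // r0:Mul2,r1:1,r2:9,r3:Mul1
cycle 6: CDB Mul1=9; issue SUB r2<-Add1 // r0:Mul2,r1:1,r2:Add1,r3:9
cycle 7: issue MUL r1<-Mul1 // r0:Mul2,r1:Mul1,r2:Add1,r3:9
cycle 8: CDB Add2=18; issue SUB r3<-Add2 // r0:Mul2,r1:Mul1,r2:Add1,r3:Add2
cycle 9: stall // r0:Mul2,r1:Mul1,r2:Add1,r3:Add2
cycle 10: CDB Mul2=9; issue MUL r0<-Mul2 // r0:Mul2,r1:Mul1,r2:Add1,r3:Add2
cycle 11: issue ADD r1<-Add3 // r0:Mul2,r1:Add3,r2:Add1,r3:Add2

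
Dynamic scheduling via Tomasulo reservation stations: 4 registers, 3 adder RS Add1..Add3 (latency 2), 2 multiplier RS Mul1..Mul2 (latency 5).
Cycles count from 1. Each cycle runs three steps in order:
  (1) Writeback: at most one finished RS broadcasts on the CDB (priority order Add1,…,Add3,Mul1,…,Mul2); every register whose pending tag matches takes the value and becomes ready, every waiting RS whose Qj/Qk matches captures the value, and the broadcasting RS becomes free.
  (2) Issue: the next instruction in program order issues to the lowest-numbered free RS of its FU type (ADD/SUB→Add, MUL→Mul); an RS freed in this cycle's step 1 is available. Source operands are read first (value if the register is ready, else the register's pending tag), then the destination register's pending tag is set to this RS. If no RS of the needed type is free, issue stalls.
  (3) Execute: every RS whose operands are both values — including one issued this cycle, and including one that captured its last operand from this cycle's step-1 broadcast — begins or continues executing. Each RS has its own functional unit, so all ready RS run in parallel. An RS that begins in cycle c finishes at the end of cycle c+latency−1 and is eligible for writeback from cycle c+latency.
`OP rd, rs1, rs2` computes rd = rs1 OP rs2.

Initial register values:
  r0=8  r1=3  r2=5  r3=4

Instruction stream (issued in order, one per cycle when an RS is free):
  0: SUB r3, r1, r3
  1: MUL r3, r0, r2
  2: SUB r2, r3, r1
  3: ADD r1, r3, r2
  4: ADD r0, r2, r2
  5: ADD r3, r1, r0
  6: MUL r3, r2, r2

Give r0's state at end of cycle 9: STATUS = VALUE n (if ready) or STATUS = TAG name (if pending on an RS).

  c1: issue SUB r3<-Add1  regs: r0:8,r1:3,r2:5,r3:Add1
  c2: issue MUL r3<-Mul1  regs: r0:8,r1:3,r2:5,r3:Mul1
  c3: CDB Add1=-1; issue SUB r2<-Add1  regs: r0:8,r1:3,r2:Add1,r3:Mul1
  c4: issue ADD r1<-Add2  regs: r0:8,r1:Add2,r2:Add1,r3:Mul1
  c5: issue ADD r0<-Add3  regs: r0:Add3,r1:Add2,r2:Add1,r3:Mul1
  c6: stall  regs: r0:Add3,r1:Add2,r2:Add1,r3:Mul1
  c7: CDB Mul1=40; stall  regs: r0:Add3,r1:Add2,r2:Add1,r3:40
  c8: stall  regs: r0:Add3,r1:Add2,r2:Add1,r3:40
  c9: CDB Add1=37; issue ADD r3<-Add1  regs: r0:Add3,r1:Add2,r2:37,r3:Add1

STATUS = TAG Add3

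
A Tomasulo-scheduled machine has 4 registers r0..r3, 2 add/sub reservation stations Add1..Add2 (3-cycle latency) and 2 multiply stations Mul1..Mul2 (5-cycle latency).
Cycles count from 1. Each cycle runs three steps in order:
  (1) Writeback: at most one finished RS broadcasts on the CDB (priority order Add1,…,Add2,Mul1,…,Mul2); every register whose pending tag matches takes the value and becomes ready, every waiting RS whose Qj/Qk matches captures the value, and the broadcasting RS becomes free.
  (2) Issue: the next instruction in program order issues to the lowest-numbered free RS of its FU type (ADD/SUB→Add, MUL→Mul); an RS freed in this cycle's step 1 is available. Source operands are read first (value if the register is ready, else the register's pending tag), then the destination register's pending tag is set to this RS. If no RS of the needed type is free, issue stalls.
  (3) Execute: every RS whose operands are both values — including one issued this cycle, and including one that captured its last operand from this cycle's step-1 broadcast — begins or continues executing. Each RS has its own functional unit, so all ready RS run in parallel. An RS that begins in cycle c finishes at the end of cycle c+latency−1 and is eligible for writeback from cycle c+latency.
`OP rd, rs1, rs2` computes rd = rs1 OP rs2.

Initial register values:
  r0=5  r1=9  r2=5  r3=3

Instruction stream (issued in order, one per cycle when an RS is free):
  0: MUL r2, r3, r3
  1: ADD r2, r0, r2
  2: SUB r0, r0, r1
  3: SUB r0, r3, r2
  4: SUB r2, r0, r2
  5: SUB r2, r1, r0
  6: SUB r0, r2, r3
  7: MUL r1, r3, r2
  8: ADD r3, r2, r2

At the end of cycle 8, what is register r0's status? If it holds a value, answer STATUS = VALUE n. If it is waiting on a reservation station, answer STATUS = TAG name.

STATUS = TAG Add2

c1: issue MUL r2<-Mul1 | r0:5,r1:9,r2:Mul1,r3:3
c2: issue ADD r2<-Add1 | r0:5,r1:9,r2:Add1,r3:3
c3: issue SUB r0<-Add2 | r0:Add2,r1:9,r2:Add1,r3:3
c4: stall | r0:Add2,r1:9,r2:Add1,r3:3
c5: stall | r0:Add2,r1:9,r2:Add1,r3:3
c6: CDB Add2=-4; issue SUB r0<-Add2 | r0:Add2,r1:9,r2:Add1,r3:3
c7: CDB Mul1=9; stall | r0:Add2,r1:9,r2:Add1,r3:3
c8: stall | r0:Add2,r1:9,r2:Add1,r3:3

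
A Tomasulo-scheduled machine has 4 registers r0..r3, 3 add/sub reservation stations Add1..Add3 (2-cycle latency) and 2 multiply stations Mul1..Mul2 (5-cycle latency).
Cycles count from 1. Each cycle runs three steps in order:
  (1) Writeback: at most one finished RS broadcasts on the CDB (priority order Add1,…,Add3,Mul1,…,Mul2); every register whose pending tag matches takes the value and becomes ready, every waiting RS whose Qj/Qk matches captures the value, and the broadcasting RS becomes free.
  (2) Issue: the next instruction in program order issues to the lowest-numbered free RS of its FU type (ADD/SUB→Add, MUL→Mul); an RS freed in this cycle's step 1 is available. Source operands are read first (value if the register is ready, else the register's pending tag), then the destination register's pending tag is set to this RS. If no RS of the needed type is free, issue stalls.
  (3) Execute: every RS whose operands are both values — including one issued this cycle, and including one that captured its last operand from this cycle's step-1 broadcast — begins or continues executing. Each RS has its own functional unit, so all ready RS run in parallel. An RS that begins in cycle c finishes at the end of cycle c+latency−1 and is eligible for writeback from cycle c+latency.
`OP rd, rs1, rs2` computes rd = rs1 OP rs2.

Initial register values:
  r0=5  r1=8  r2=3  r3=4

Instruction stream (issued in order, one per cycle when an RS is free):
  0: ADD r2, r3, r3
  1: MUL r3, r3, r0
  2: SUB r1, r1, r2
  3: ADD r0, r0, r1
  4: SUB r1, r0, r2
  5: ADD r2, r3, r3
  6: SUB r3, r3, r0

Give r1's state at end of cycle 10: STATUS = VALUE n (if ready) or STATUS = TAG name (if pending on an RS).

STATUS = VALUE -3

  c1: issue ADD r2<-Add1  regs: r0:5,r1:8,r2:Add1,r3:4
  c2: issue MUL r3<-Mul1  regs: r0:5,r1:8,r2:Add1,r3:Mul1
  c3: CDB Add1=8; issue SUB r1<-Add1  regs: r0:5,r1:Add1,r2:8,r3:Mul1
  c4: issue ADD r0<-Add2  regs: r0:Add2,r1:Add1,r2:8,r3:Mul1
  c5: CDB Add1=0; issue SUB r1<-Add1  regs: r0:Add2,r1:Add1,r2:8,r3:Mul1
  c6: issue ADD r2<-Add3  regs: r0:Add2,r1:Add1,r2:Add3,r3:Mul1
  c7: CDB Add2=5; issue SUB r3<-Add2  regs: r0:5,r1:Add1,r2:Add3,r3:Add2
  c8: CDB Mul1=20  regs: r0:5,r1:Add1,r2:Add3,r3:Add2
  c9: CDB Add1=-3  regs: r0:5,r1:-3,r2:Add3,r3:Add2
  c10: CDB Add2=15  regs: r0:5,r1:-3,r2:Add3,r3:15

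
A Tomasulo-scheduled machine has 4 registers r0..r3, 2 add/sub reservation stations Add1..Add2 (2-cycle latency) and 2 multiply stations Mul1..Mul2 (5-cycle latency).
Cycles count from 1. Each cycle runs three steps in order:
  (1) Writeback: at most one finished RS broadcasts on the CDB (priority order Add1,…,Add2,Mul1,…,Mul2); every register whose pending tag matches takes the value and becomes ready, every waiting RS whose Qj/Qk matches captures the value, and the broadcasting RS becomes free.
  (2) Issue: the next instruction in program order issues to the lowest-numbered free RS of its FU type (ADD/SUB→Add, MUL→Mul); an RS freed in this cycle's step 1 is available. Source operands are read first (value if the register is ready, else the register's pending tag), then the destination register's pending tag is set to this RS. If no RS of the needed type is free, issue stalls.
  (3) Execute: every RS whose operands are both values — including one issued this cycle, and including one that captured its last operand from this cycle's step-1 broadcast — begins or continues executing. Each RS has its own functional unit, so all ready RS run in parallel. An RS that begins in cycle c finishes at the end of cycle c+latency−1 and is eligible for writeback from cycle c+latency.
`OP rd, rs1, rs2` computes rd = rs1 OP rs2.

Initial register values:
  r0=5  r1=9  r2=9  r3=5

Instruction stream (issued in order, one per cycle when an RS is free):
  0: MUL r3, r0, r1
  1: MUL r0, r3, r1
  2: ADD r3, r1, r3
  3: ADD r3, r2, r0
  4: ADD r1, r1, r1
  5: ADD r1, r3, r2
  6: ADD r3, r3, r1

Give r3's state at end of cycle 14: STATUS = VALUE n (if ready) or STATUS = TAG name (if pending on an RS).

c1: issue MUL r3<-Mul1 | r0:5,r1:9,r2:9,r3:Mul1
c2: issue MUL r0<-Mul2 | r0:Mul2,r1:9,r2:9,r3:Mul1
c3: issue ADD r3<-Add1 | r0:Mul2,r1:9,r2:9,r3:Add1
c4: issue ADD r3<-Add2 | r0:Mul2,r1:9,r2:9,r3:Add2
c5: stall | r0:Mul2,r1:9,r2:9,r3:Add2
c6: CDB Mul1=45; stall | r0:Mul2,r1:9,r2:9,r3:Add2
c7: stall | r0:Mul2,r1:9,r2:9,r3:Add2
c8: CDB Add1=54; issue ADD r1<-Add1 | r0:Mul2,r1:Add1,r2:9,r3:Add2
c9: stall | r0:Mul2,r1:Add1,r2:9,r3:Add2
c10: CDB Add1=18; issue ADD r1<-Add1 | r0:Mul2,r1:Add1,r2:9,r3:Add2
c11: CDB Mul2=405; stall | r0:405,r1:Add1,r2:9,r3:Add2
c12: stall | r0:405,r1:Add1,r2:9,r3:Add2
c13: CDB Add2=414; issue ADD r3<-Add2 | r0:405,r1:Add1,r2:9,r3:Add2
c14: - | r0:405,r1:Add1,r2:9,r3:Add2

STATUS = TAG Add2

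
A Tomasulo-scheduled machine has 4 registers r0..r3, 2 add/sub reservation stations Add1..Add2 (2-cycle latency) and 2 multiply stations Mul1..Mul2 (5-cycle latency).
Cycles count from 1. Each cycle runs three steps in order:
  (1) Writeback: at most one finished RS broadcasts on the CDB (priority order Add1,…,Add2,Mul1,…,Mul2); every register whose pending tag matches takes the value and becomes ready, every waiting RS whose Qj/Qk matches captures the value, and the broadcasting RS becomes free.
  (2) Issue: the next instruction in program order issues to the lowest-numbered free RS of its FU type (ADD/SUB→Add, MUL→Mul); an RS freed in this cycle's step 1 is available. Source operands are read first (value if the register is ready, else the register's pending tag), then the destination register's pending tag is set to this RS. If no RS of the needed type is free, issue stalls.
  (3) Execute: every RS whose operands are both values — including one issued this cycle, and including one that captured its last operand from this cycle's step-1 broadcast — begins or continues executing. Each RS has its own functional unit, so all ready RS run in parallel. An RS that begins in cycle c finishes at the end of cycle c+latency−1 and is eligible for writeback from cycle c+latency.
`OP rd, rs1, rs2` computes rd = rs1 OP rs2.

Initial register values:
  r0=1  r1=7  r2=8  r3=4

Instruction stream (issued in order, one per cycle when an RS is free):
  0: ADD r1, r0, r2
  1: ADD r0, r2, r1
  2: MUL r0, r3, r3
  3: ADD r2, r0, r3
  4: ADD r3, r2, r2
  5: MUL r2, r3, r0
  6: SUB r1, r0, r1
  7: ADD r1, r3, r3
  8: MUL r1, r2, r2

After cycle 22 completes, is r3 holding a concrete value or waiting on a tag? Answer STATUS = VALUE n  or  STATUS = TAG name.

STATUS = VALUE 40

c1: issue ADD r1<-Add1 | r0:1,r1:Add1,r2:8,r3:4
c2: issue ADD r0<-Add2 | r0:Add2,r1:Add1,r2:8,r3:4
c3: CDB Add1=9; issue MUL r0<-Mul1 | r0:Mul1,r1:9,r2:8,r3:4
c4: issue ADD r2<-Add1 | r0:Mul1,r1:9,r2:Add1,r3:4
c5: CDB Add2=17; issue ADD r3<-Add2 | r0:Mul1,r1:9,r2:Add1,r3:Add2
c6: issue MUL r2<-Mul2 | r0:Mul1,r1:9,r2:Mul2,r3:Add2
c7: stall | r0:Mul1,r1:9,r2:Mul2,r3:Add2
c8: CDB Mul1=16; stall | r0:16,r1:9,r2:Mul2,r3:Add2
c9: stall | r0:16,r1:9,r2:Mul2,r3:Add2
c10: CDB Add1=20; issue SUB r1<-Add1 | r0:16,r1:Add1,r2:Mul2,r3:Add2
c11: stall | r0:16,r1:Add1,r2:Mul2,r3:Add2
c12: CDB Add1=7; issue ADD r1<-Add1 | r0:16,r1:Add1,r2:Mul2,r3:Add2
c13: CDB Add2=40; issue MUL r1<-Mul1 | r0:16,r1:Mul1,r2:Mul2,r3:40
c14: - | r0:16,r1:Mul1,r2:Mul2,r3:40
c15: CDB Add1=80 | r0:16,r1:Mul1,r2:Mul2,r3:40
c16: - | r0:16,r1:Mul1,r2:Mul2,r3:40
c17: - | r0:16,r1:Mul1,r2:Mul2,r3:40
c18: CDB Mul2=640 | r0:16,r1:Mul1,r2:640,r3:40
c19: - | r0:16,r1:Mul1,r2:640,r3:40
c20: - | r0:16,r1:Mul1,r2:640,r3:40
c21: - | r0:16,r1:Mul1,r2:640,r3:40
c22: - | r0:16,r1:Mul1,r2:640,r3:40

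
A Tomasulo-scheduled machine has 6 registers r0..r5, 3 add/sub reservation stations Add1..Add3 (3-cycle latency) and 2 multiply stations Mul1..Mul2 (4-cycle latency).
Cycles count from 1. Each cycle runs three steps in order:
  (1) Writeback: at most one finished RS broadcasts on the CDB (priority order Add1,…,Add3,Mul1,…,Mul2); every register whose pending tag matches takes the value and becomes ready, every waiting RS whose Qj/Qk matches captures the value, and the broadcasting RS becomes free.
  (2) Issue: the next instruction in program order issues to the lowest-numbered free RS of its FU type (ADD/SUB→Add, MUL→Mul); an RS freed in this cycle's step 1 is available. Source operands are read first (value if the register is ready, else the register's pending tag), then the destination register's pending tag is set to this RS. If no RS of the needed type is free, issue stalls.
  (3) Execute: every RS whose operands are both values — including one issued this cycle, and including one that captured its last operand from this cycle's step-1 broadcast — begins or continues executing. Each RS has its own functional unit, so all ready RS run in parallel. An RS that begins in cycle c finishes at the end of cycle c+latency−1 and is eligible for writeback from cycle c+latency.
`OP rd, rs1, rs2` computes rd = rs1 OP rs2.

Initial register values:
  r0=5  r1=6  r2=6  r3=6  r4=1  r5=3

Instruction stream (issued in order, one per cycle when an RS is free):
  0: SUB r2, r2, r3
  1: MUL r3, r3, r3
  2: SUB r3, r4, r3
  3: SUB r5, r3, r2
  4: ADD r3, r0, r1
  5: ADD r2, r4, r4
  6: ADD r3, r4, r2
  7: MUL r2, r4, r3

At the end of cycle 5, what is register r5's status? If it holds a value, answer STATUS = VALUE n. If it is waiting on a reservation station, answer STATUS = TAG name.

c1: issue SUB r2<-Add1 | r0:5,r1:6,r2:Add1,r3:6,r4:1,r5:3
c2: issue MUL r3<-Mul1 | r0:5,r1:6,r2:Add1,r3:Mul1,r4:1,r5:3
c3: issue SUB r3<-Add2 | r0:5,r1:6,r2:Add1,r3:Add2,r4:1,r5:3
c4: CDB Add1=0; issue SUB r5<-Add1 | r0:5,r1:6,r2:0,r3:Add2,r4:1,r5:Add1
c5: issue ADD r3<-Add3 | r0:5,r1:6,r2:0,r3:Add3,r4:1,r5:Add1

STATUS = TAG Add1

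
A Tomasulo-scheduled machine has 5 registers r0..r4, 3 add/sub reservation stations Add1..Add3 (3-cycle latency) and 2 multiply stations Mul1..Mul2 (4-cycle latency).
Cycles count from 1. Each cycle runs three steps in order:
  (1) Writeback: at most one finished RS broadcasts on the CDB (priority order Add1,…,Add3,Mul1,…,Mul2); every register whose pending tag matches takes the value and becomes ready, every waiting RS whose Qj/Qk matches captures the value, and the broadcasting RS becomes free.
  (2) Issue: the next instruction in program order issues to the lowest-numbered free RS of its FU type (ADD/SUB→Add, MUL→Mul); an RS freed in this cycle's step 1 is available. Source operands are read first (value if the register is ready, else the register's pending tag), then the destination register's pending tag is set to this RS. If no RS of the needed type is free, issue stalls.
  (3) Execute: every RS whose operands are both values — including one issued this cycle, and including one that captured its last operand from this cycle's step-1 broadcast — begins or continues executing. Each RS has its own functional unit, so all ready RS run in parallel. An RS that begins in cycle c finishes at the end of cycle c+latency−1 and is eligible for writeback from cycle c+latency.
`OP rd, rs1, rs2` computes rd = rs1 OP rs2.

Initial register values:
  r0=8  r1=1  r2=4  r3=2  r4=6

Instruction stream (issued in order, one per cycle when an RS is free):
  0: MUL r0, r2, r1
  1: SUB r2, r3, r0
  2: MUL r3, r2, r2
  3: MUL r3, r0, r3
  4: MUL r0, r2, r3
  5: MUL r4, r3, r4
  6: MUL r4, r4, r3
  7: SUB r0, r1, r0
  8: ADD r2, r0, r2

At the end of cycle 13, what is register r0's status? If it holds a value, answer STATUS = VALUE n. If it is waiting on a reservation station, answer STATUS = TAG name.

c1: issue MUL r0<-Mul1 | r0:Mul1,r1:1,r2:4,r3:2,r4:6
c2: issue SUB r2<-Add1 | r0:Mul1,r1:1,r2:Add1,r3:2,r4:6
c3: issue MUL r3<-Mul2 | r0:Mul1,r1:1,r2:Add1,r3:Mul2,r4:6
c4: stall | r0:Mul1,r1:1,r2:Add1,r3:Mul2,r4:6
c5: CDB Mul1=4; issue MUL r3<-Mul1 | r0:4,r1:1,r2:Add1,r3:Mul1,r4:6
c6: stall | r0:4,r1:1,r2:Add1,r3:Mul1,r4:6
c7: stall | r0:4,r1:1,r2:Add1,r3:Mul1,r4:6
c8: CDB Add1=-2; stall | r0:4,r1:1,r2:-2,r3:Mul1,r4:6
c9: stall | r0:4,r1:1,r2:-2,r3:Mul1,r4:6
c10: stall | r0:4,r1:1,r2:-2,r3:Mul1,r4:6
c11: stall | r0:4,r1:1,r2:-2,r3:Mul1,r4:6
c12: CDB Mul2=4; issue MUL r0<-Mul2 | r0:Mul2,r1:1,r2:-2,r3:Mul1,r4:6
c13: stall | r0:Mul2,r1:1,r2:-2,r3:Mul1,r4:6

STATUS = TAG Mul2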